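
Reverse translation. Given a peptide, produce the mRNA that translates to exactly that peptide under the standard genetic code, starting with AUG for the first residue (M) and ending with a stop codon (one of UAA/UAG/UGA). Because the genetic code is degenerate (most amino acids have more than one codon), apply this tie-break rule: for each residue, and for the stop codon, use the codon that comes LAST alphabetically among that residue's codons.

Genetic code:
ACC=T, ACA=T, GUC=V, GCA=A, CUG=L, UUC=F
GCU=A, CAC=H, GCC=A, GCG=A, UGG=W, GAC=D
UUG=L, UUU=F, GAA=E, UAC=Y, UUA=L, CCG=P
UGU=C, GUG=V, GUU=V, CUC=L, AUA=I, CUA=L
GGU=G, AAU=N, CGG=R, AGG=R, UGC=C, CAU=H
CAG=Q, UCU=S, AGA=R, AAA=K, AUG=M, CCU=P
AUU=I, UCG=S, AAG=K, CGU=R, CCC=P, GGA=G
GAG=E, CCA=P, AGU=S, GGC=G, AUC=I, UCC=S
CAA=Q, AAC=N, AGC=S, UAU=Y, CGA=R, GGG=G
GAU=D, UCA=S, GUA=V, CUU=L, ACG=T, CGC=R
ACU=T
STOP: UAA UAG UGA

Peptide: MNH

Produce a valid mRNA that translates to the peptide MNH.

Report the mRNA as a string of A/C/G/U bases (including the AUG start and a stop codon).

Answer: mRNA: AUGAAUCAUUGA

Derivation:
residue 1: M -> AUG (start codon)
residue 2: N codons sorted = AAC,AAU -> pick last = AAU
residue 3: H codons sorted = CAC,CAU -> pick last = CAU
terminator: stop codons sorted = UAA,UAG,UGA -> pick last = UGA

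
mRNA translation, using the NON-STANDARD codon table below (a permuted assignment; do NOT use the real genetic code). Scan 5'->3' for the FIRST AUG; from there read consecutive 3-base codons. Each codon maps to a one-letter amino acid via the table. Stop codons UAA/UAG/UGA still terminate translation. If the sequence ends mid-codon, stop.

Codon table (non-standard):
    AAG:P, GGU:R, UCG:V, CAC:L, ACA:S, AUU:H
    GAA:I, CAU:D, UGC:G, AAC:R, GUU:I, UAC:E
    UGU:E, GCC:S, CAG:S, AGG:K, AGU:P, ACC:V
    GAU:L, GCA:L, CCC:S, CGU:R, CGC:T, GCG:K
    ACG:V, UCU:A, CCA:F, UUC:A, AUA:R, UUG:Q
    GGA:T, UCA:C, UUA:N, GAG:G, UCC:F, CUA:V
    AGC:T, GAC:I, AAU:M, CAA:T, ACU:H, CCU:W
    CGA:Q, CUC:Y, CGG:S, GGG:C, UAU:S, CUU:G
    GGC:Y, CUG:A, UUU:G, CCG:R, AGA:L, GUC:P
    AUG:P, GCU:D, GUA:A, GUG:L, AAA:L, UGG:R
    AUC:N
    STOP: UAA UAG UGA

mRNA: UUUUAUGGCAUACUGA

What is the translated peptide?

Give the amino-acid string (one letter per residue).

Answer: PLE

Derivation:
start AUG at pos 4
pos 4: AUG -> P; peptide=P
pos 7: GCA -> L; peptide=PL
pos 10: UAC -> E; peptide=PLE
pos 13: UGA -> STOP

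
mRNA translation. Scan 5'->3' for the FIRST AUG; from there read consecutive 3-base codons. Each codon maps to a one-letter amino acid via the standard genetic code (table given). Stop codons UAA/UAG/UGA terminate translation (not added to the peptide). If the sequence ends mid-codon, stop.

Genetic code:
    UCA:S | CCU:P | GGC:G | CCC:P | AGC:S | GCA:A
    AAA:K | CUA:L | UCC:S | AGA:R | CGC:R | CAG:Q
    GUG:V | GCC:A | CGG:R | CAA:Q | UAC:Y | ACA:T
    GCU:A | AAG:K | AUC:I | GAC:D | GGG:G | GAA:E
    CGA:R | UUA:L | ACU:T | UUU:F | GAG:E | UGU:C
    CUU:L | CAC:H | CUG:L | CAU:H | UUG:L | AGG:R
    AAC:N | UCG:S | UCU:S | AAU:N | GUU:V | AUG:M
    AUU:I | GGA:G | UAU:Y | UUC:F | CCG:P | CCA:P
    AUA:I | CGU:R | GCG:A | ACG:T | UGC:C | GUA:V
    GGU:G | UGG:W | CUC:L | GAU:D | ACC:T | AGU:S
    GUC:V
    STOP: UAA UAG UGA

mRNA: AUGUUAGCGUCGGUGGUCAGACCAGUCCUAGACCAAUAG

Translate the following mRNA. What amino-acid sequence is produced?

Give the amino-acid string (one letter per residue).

start AUG at pos 0
pos 0: AUG -> M; peptide=M
pos 3: UUA -> L; peptide=ML
pos 6: GCG -> A; peptide=MLA
pos 9: UCG -> S; peptide=MLAS
pos 12: GUG -> V; peptide=MLASV
pos 15: GUC -> V; peptide=MLASVV
pos 18: AGA -> R; peptide=MLASVVR
pos 21: CCA -> P; peptide=MLASVVRP
pos 24: GUC -> V; peptide=MLASVVRPV
pos 27: CUA -> L; peptide=MLASVVRPVL
pos 30: GAC -> D; peptide=MLASVVRPVLD
pos 33: CAA -> Q; peptide=MLASVVRPVLDQ
pos 36: UAG -> STOP

Answer: MLASVVRPVLDQ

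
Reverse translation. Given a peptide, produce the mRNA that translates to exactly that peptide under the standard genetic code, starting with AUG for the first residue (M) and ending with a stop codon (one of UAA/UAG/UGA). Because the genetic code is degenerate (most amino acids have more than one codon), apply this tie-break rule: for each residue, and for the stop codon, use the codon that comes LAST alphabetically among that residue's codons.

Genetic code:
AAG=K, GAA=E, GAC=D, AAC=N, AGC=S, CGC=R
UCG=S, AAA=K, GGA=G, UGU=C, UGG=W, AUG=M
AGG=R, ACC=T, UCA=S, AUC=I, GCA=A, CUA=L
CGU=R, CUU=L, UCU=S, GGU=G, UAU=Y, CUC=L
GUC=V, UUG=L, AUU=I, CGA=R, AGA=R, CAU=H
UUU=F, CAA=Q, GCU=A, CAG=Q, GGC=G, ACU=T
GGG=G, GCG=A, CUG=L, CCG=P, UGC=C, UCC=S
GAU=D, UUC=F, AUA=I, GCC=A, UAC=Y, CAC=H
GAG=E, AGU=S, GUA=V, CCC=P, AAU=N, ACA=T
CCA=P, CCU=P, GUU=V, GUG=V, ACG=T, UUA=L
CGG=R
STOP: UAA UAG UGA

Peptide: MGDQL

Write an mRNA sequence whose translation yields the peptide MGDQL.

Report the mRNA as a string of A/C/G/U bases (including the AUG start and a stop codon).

Answer: mRNA: AUGGGUGAUCAGUUGUGA

Derivation:
residue 1: M -> AUG (start codon)
residue 2: G codons sorted = GGA,GGC,GGG,GGU -> pick last = GGU
residue 3: D codons sorted = GAC,GAU -> pick last = GAU
residue 4: Q codons sorted = CAA,CAG -> pick last = CAG
residue 5: L codons sorted = CUA,CUC,CUG,CUU,UUA,UUG -> pick last = UUG
terminator: stop codons sorted = UAA,UAG,UGA -> pick last = UGA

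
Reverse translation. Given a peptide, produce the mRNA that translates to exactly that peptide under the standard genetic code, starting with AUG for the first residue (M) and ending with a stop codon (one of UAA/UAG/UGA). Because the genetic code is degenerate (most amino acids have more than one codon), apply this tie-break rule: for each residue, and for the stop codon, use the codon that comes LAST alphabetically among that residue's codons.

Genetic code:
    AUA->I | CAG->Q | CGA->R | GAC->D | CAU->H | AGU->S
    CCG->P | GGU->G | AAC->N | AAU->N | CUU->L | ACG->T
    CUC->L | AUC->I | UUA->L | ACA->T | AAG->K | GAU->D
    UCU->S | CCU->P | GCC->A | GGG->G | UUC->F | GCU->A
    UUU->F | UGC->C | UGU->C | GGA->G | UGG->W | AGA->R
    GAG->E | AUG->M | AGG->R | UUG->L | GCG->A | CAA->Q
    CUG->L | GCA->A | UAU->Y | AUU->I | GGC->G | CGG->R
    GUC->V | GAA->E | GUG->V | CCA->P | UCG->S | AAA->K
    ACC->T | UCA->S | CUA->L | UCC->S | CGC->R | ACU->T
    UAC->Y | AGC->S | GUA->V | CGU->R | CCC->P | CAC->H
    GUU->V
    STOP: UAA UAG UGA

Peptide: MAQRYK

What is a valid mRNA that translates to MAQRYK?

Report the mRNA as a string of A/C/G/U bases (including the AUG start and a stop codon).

Answer: mRNA: AUGGCUCAGCGUUAUAAGUGA

Derivation:
residue 1: M -> AUG (start codon)
residue 2: A codons sorted = GCA,GCC,GCG,GCU -> pick last = GCU
residue 3: Q codons sorted = CAA,CAG -> pick last = CAG
residue 4: R codons sorted = AGA,AGG,CGA,CGC,CGG,CGU -> pick last = CGU
residue 5: Y codons sorted = UAC,UAU -> pick last = UAU
residue 6: K codons sorted = AAA,AAG -> pick last = AAG
terminator: stop codons sorted = UAA,UAG,UGA -> pick last = UGA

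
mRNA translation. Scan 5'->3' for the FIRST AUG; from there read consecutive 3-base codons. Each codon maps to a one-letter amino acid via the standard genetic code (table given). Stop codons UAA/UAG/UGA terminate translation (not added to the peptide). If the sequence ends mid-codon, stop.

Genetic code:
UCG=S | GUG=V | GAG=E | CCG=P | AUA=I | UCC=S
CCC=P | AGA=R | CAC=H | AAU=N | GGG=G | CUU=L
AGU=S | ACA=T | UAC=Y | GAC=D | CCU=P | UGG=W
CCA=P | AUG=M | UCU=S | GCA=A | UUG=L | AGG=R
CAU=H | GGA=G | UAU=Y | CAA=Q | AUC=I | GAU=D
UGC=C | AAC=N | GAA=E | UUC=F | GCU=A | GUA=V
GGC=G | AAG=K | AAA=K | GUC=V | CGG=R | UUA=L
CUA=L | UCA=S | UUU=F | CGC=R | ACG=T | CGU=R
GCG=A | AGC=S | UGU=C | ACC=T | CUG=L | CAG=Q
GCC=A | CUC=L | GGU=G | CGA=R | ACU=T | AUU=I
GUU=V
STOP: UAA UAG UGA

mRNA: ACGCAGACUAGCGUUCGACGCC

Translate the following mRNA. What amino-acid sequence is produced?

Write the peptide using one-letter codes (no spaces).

Answer: (empty: no AUG start codon)

Derivation:
no AUG start codon found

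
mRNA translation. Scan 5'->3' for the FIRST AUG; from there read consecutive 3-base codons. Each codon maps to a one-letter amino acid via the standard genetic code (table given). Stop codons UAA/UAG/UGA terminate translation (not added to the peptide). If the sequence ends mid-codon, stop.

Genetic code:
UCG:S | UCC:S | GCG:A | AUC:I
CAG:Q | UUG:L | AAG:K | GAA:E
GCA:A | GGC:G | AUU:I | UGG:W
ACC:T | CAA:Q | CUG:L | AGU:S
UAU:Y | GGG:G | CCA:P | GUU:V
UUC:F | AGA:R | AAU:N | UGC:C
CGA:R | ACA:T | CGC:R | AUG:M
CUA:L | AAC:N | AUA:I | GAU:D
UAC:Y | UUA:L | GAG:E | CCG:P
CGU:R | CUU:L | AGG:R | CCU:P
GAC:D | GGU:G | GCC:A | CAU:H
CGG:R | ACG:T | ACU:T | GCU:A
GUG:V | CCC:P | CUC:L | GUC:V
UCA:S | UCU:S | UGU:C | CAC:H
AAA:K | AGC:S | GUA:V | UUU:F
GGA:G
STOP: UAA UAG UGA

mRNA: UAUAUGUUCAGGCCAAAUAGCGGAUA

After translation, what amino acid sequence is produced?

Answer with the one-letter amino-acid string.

Answer: MFRPNSG

Derivation:
start AUG at pos 3
pos 3: AUG -> M; peptide=M
pos 6: UUC -> F; peptide=MF
pos 9: AGG -> R; peptide=MFR
pos 12: CCA -> P; peptide=MFRP
pos 15: AAU -> N; peptide=MFRPN
pos 18: AGC -> S; peptide=MFRPNS
pos 21: GGA -> G; peptide=MFRPNSG
pos 24: only 2 nt remain (<3), stop (end of mRNA)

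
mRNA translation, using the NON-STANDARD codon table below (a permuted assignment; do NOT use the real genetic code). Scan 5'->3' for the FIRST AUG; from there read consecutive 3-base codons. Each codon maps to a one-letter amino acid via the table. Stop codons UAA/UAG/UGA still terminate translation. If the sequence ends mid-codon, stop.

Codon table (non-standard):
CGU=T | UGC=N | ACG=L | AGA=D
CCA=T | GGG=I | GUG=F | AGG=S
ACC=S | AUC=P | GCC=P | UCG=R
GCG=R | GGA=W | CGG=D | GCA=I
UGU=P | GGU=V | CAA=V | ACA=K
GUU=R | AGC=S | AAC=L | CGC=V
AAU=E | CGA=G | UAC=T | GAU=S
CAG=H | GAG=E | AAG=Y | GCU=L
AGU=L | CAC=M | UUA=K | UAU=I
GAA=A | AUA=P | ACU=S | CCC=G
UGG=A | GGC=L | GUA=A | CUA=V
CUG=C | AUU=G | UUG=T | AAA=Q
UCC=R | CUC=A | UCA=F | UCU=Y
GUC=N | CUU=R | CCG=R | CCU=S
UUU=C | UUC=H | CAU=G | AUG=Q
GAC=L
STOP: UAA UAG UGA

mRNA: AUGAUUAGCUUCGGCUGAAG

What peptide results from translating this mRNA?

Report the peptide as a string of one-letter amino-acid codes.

Answer: QGSHL

Derivation:
start AUG at pos 0
pos 0: AUG -> Q; peptide=Q
pos 3: AUU -> G; peptide=QG
pos 6: AGC -> S; peptide=QGS
pos 9: UUC -> H; peptide=QGSH
pos 12: GGC -> L; peptide=QGSHL
pos 15: UGA -> STOP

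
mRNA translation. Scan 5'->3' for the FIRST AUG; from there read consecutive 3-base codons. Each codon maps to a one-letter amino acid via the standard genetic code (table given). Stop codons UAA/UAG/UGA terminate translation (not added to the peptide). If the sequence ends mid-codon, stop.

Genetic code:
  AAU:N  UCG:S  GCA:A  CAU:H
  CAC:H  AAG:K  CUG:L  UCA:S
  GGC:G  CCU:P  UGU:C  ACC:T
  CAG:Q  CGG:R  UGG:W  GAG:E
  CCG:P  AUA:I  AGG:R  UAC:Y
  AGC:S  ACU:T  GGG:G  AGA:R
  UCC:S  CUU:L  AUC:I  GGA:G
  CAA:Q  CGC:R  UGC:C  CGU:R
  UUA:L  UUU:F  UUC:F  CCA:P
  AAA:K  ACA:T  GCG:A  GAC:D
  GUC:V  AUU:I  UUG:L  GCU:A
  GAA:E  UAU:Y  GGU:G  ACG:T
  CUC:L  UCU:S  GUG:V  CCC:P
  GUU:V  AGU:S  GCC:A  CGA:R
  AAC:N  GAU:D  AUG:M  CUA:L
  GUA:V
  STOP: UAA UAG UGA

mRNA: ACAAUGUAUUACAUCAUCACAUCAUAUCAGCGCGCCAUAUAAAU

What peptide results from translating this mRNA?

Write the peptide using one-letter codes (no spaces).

Answer: MYYIITSYQRAI

Derivation:
start AUG at pos 3
pos 3: AUG -> M; peptide=M
pos 6: UAU -> Y; peptide=MY
pos 9: UAC -> Y; peptide=MYY
pos 12: AUC -> I; peptide=MYYI
pos 15: AUC -> I; peptide=MYYII
pos 18: ACA -> T; peptide=MYYIIT
pos 21: UCA -> S; peptide=MYYIITS
pos 24: UAU -> Y; peptide=MYYIITSY
pos 27: CAG -> Q; peptide=MYYIITSYQ
pos 30: CGC -> R; peptide=MYYIITSYQR
pos 33: GCC -> A; peptide=MYYIITSYQRA
pos 36: AUA -> I; peptide=MYYIITSYQRAI
pos 39: UAA -> STOP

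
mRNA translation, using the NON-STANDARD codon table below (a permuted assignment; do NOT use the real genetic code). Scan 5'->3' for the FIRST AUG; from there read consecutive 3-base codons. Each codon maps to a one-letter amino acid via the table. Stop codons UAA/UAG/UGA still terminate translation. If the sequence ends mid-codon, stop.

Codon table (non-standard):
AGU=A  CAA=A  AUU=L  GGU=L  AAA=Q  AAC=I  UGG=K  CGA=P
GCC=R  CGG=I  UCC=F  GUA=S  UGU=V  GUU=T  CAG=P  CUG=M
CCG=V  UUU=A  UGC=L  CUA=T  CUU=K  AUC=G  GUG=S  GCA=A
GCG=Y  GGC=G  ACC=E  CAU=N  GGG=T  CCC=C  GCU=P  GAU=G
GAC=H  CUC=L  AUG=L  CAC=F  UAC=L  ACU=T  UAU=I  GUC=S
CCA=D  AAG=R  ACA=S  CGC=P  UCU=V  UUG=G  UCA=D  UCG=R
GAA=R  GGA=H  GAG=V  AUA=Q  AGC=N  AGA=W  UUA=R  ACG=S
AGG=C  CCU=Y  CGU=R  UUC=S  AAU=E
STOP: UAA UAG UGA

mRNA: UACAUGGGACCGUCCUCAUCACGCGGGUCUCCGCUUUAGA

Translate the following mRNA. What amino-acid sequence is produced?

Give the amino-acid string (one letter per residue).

Answer: LHVFDDPTVVK

Derivation:
start AUG at pos 3
pos 3: AUG -> L; peptide=L
pos 6: GGA -> H; peptide=LH
pos 9: CCG -> V; peptide=LHV
pos 12: UCC -> F; peptide=LHVF
pos 15: UCA -> D; peptide=LHVFD
pos 18: UCA -> D; peptide=LHVFDD
pos 21: CGC -> P; peptide=LHVFDDP
pos 24: GGG -> T; peptide=LHVFDDPT
pos 27: UCU -> V; peptide=LHVFDDPTV
pos 30: CCG -> V; peptide=LHVFDDPTVV
pos 33: CUU -> K; peptide=LHVFDDPTVVK
pos 36: UAG -> STOP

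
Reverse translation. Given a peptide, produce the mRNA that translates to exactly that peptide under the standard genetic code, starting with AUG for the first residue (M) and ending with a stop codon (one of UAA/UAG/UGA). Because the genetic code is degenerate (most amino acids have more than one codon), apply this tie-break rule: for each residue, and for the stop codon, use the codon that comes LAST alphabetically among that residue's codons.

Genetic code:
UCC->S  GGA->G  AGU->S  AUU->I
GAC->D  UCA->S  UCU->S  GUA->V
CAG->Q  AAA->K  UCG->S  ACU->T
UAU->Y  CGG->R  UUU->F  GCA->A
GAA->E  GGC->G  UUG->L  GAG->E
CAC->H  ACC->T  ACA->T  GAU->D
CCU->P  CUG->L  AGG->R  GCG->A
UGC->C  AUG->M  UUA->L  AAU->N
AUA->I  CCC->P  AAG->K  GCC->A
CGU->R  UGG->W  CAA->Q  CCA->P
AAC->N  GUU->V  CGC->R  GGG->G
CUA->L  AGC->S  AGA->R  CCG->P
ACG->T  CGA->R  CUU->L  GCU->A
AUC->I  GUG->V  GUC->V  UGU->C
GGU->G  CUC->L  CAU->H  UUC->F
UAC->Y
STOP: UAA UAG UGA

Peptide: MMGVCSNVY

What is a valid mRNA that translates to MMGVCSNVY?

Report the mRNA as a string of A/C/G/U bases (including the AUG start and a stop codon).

Answer: mRNA: AUGAUGGGUGUUUGUUCUAAUGUUUAUUGA

Derivation:
residue 1: M -> AUG (start codon)
residue 2: M -> AUG (only codon)
residue 3: G codons sorted = GGA,GGC,GGG,GGU -> pick last = GGU
residue 4: V codons sorted = GUA,GUC,GUG,GUU -> pick last = GUU
residue 5: C codons sorted = UGC,UGU -> pick last = UGU
residue 6: S codons sorted = AGC,AGU,UCA,UCC,UCG,UCU -> pick last = UCU
residue 7: N codons sorted = AAC,AAU -> pick last = AAU
residue 8: V codons sorted = GUA,GUC,GUG,GUU -> pick last = GUU
residue 9: Y codons sorted = UAC,UAU -> pick last = UAU
terminator: stop codons sorted = UAA,UAG,UGA -> pick last = UGA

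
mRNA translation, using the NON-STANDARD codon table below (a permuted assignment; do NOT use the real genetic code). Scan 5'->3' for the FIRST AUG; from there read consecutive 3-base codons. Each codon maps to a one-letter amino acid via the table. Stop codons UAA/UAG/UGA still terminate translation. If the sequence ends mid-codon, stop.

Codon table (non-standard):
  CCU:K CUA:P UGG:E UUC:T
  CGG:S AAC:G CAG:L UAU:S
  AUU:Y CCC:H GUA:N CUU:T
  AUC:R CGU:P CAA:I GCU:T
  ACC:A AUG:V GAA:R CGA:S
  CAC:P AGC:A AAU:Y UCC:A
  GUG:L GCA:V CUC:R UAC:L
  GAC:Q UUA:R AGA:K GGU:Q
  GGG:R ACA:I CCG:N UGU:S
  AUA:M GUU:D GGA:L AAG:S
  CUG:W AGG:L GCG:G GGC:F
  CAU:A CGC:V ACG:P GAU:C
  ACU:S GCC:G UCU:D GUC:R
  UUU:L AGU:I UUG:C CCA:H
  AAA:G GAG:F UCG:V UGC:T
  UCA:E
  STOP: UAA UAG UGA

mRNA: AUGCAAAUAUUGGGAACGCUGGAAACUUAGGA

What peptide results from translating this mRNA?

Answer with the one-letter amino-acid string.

Answer: VIMCLPWRS

Derivation:
start AUG at pos 0
pos 0: AUG -> V; peptide=V
pos 3: CAA -> I; peptide=VI
pos 6: AUA -> M; peptide=VIM
pos 9: UUG -> C; peptide=VIMC
pos 12: GGA -> L; peptide=VIMCL
pos 15: ACG -> P; peptide=VIMCLP
pos 18: CUG -> W; peptide=VIMCLPW
pos 21: GAA -> R; peptide=VIMCLPWR
pos 24: ACU -> S; peptide=VIMCLPWRS
pos 27: UAG -> STOP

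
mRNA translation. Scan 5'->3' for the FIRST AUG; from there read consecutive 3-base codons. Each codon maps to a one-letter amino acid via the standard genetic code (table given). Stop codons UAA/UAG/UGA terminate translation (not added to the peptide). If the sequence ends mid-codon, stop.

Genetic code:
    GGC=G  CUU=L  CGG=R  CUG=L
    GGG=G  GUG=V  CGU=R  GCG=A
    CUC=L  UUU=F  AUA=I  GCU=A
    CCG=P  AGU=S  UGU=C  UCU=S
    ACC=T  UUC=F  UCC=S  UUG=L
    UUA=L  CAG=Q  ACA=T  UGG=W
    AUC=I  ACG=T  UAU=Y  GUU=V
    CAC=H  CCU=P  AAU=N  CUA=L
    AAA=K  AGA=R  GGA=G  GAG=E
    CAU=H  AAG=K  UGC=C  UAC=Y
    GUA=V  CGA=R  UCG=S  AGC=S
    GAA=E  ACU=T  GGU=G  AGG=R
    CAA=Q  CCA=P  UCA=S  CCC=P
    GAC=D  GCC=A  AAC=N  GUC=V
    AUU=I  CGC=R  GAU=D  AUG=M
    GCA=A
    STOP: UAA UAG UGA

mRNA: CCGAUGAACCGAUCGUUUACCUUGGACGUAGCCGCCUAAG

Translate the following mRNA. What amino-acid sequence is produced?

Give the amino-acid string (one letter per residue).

start AUG at pos 3
pos 3: AUG -> M; peptide=M
pos 6: AAC -> N; peptide=MN
pos 9: CGA -> R; peptide=MNR
pos 12: UCG -> S; peptide=MNRS
pos 15: UUU -> F; peptide=MNRSF
pos 18: ACC -> T; peptide=MNRSFT
pos 21: UUG -> L; peptide=MNRSFTL
pos 24: GAC -> D; peptide=MNRSFTLD
pos 27: GUA -> V; peptide=MNRSFTLDV
pos 30: GCC -> A; peptide=MNRSFTLDVA
pos 33: GCC -> A; peptide=MNRSFTLDVAA
pos 36: UAA -> STOP

Answer: MNRSFTLDVAA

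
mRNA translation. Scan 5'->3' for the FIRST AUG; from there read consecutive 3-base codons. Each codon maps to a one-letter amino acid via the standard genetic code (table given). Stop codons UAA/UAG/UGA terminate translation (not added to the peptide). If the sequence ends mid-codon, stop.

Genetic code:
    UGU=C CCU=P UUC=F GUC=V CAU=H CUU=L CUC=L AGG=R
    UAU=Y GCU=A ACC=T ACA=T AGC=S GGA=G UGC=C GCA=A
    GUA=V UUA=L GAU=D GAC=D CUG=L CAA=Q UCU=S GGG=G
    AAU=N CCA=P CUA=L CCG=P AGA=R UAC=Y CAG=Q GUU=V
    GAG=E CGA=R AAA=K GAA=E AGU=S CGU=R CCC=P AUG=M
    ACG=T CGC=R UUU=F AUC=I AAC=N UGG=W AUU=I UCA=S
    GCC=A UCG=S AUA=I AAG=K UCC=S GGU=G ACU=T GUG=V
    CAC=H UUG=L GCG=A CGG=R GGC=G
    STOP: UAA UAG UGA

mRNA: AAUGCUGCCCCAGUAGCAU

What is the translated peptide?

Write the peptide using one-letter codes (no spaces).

Answer: MLPQ

Derivation:
start AUG at pos 1
pos 1: AUG -> M; peptide=M
pos 4: CUG -> L; peptide=ML
pos 7: CCC -> P; peptide=MLP
pos 10: CAG -> Q; peptide=MLPQ
pos 13: UAG -> STOP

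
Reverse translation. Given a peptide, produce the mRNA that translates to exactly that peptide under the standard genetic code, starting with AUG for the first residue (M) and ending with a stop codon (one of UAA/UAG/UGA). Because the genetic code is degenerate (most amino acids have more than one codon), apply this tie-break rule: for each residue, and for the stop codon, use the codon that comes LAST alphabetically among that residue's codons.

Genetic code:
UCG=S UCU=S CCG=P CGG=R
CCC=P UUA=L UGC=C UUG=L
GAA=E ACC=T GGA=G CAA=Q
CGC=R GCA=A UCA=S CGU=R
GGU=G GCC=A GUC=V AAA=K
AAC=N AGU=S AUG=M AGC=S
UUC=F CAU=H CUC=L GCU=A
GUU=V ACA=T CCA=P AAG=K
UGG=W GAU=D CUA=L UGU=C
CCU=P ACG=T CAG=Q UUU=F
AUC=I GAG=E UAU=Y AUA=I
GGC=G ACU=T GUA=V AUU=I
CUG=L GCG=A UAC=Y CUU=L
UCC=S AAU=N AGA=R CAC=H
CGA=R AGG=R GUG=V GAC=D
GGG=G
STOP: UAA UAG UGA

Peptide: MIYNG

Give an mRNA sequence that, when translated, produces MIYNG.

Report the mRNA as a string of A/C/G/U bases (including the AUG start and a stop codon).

residue 1: M -> AUG (start codon)
residue 2: I codons sorted = AUA,AUC,AUU -> pick last = AUU
residue 3: Y codons sorted = UAC,UAU -> pick last = UAU
residue 4: N codons sorted = AAC,AAU -> pick last = AAU
residue 5: G codons sorted = GGA,GGC,GGG,GGU -> pick last = GGU
terminator: stop codons sorted = UAA,UAG,UGA -> pick last = UGA

Answer: mRNA: AUGAUUUAUAAUGGUUGA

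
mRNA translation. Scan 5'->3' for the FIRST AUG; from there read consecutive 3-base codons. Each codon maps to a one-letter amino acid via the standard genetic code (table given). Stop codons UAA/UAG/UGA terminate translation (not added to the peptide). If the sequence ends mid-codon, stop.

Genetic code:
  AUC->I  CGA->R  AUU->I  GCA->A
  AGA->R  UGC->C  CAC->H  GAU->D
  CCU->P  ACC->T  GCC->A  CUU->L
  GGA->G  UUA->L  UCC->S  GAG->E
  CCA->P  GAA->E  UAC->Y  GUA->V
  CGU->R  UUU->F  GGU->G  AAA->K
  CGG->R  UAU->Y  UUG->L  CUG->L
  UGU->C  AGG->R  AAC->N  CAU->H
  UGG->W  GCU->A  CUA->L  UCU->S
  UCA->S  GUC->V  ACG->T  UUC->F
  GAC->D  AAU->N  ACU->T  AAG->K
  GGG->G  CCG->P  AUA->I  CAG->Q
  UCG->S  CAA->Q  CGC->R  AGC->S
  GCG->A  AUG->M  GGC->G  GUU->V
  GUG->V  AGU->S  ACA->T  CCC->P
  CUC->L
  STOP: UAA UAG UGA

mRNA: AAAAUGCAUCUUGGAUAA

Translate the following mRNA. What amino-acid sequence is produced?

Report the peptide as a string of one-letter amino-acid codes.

start AUG at pos 3
pos 3: AUG -> M; peptide=M
pos 6: CAU -> H; peptide=MH
pos 9: CUU -> L; peptide=MHL
pos 12: GGA -> G; peptide=MHLG
pos 15: UAA -> STOP

Answer: MHLG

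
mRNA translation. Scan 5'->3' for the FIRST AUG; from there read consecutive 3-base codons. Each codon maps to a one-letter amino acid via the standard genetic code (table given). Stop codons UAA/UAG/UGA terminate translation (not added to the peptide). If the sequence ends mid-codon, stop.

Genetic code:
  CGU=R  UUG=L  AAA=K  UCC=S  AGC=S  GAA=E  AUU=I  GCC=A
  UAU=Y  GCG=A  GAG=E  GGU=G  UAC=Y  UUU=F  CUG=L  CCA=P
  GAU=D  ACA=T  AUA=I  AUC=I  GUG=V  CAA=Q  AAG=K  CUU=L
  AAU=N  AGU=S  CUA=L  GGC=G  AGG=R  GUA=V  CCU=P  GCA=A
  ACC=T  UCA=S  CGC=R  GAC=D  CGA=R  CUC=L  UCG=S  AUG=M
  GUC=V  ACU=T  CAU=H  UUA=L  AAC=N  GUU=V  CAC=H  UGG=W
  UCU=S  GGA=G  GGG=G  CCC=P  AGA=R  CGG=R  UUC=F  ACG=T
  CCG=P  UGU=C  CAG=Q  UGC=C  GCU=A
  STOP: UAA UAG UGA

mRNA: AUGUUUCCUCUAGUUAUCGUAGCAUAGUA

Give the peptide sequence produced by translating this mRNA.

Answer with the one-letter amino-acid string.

start AUG at pos 0
pos 0: AUG -> M; peptide=M
pos 3: UUU -> F; peptide=MF
pos 6: CCU -> P; peptide=MFP
pos 9: CUA -> L; peptide=MFPL
pos 12: GUU -> V; peptide=MFPLV
pos 15: AUC -> I; peptide=MFPLVI
pos 18: GUA -> V; peptide=MFPLVIV
pos 21: GCA -> A; peptide=MFPLVIVA
pos 24: UAG -> STOP

Answer: MFPLVIVA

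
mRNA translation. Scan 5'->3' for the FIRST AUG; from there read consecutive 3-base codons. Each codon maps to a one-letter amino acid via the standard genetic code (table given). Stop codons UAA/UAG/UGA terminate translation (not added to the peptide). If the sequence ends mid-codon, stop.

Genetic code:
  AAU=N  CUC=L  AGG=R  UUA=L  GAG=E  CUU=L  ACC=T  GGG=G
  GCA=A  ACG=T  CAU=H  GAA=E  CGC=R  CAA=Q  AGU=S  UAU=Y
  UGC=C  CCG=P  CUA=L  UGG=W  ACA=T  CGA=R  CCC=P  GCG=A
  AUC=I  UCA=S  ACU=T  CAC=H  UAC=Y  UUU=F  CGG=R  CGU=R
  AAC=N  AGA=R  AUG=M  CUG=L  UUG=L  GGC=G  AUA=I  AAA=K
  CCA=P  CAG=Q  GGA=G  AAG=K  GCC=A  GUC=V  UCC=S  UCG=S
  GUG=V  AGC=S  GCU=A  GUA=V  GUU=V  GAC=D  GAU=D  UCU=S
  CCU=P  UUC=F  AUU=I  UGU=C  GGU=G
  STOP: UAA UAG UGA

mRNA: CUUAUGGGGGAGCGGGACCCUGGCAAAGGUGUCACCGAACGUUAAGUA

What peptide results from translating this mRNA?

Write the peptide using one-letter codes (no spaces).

Answer: MGERDPGKGVTER

Derivation:
start AUG at pos 3
pos 3: AUG -> M; peptide=M
pos 6: GGG -> G; peptide=MG
pos 9: GAG -> E; peptide=MGE
pos 12: CGG -> R; peptide=MGER
pos 15: GAC -> D; peptide=MGERD
pos 18: CCU -> P; peptide=MGERDP
pos 21: GGC -> G; peptide=MGERDPG
pos 24: AAA -> K; peptide=MGERDPGK
pos 27: GGU -> G; peptide=MGERDPGKG
pos 30: GUC -> V; peptide=MGERDPGKGV
pos 33: ACC -> T; peptide=MGERDPGKGVT
pos 36: GAA -> E; peptide=MGERDPGKGVTE
pos 39: CGU -> R; peptide=MGERDPGKGVTER
pos 42: UAA -> STOP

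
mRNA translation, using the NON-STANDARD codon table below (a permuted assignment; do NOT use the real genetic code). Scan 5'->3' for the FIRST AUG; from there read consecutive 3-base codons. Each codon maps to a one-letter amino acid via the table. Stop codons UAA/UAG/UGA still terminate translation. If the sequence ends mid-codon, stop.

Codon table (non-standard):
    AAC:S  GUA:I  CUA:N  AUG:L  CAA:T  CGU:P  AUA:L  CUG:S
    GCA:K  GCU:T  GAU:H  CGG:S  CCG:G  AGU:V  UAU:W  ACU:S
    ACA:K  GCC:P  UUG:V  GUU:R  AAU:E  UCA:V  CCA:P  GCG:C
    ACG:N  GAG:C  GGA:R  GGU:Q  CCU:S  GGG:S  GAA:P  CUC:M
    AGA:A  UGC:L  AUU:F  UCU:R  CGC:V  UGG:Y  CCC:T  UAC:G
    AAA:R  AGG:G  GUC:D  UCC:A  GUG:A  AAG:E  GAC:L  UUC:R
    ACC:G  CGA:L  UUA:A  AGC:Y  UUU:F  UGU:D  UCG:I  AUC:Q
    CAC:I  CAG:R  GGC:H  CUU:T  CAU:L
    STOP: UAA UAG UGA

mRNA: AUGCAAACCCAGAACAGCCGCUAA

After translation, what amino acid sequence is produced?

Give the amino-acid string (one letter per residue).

Answer: LTGRSYV

Derivation:
start AUG at pos 0
pos 0: AUG -> L; peptide=L
pos 3: CAA -> T; peptide=LT
pos 6: ACC -> G; peptide=LTG
pos 9: CAG -> R; peptide=LTGR
pos 12: AAC -> S; peptide=LTGRS
pos 15: AGC -> Y; peptide=LTGRSY
pos 18: CGC -> V; peptide=LTGRSYV
pos 21: UAA -> STOP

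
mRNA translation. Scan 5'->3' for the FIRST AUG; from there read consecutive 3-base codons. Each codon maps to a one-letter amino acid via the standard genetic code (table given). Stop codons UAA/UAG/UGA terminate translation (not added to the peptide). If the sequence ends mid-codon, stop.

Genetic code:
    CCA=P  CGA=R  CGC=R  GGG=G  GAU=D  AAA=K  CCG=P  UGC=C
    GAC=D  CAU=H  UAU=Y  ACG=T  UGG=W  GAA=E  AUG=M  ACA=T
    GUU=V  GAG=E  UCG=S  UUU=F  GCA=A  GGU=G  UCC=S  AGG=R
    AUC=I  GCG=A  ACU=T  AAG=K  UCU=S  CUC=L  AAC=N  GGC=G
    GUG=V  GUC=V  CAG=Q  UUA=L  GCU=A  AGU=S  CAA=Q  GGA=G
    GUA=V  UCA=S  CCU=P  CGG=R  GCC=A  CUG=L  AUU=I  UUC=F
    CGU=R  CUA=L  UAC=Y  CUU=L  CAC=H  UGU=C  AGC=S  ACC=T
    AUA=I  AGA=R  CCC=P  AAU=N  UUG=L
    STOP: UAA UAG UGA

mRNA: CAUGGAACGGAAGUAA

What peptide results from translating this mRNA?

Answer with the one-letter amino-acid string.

start AUG at pos 1
pos 1: AUG -> M; peptide=M
pos 4: GAA -> E; peptide=ME
pos 7: CGG -> R; peptide=MER
pos 10: AAG -> K; peptide=MERK
pos 13: UAA -> STOP

Answer: MERK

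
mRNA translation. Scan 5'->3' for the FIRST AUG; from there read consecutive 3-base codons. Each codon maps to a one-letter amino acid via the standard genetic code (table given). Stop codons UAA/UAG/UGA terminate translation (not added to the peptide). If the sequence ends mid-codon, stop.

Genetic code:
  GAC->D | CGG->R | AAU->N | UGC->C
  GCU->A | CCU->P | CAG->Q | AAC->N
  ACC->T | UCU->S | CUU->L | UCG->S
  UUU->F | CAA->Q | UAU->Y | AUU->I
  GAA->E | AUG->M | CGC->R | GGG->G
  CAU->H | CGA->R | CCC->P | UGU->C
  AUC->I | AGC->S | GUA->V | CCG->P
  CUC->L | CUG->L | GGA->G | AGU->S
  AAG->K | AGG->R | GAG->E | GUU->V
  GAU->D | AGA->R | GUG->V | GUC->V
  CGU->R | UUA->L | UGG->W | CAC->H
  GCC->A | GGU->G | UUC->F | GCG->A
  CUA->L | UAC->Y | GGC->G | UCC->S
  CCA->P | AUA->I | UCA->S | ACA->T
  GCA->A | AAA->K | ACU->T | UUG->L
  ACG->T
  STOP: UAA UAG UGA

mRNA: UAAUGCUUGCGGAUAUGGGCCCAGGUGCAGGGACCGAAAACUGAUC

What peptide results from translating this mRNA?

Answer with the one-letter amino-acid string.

start AUG at pos 2
pos 2: AUG -> M; peptide=M
pos 5: CUU -> L; peptide=ML
pos 8: GCG -> A; peptide=MLA
pos 11: GAU -> D; peptide=MLAD
pos 14: AUG -> M; peptide=MLADM
pos 17: GGC -> G; peptide=MLADMG
pos 20: CCA -> P; peptide=MLADMGP
pos 23: GGU -> G; peptide=MLADMGPG
pos 26: GCA -> A; peptide=MLADMGPGA
pos 29: GGG -> G; peptide=MLADMGPGAG
pos 32: ACC -> T; peptide=MLADMGPGAGT
pos 35: GAA -> E; peptide=MLADMGPGAGTE
pos 38: AAC -> N; peptide=MLADMGPGAGTEN
pos 41: UGA -> STOP

Answer: MLADMGPGAGTEN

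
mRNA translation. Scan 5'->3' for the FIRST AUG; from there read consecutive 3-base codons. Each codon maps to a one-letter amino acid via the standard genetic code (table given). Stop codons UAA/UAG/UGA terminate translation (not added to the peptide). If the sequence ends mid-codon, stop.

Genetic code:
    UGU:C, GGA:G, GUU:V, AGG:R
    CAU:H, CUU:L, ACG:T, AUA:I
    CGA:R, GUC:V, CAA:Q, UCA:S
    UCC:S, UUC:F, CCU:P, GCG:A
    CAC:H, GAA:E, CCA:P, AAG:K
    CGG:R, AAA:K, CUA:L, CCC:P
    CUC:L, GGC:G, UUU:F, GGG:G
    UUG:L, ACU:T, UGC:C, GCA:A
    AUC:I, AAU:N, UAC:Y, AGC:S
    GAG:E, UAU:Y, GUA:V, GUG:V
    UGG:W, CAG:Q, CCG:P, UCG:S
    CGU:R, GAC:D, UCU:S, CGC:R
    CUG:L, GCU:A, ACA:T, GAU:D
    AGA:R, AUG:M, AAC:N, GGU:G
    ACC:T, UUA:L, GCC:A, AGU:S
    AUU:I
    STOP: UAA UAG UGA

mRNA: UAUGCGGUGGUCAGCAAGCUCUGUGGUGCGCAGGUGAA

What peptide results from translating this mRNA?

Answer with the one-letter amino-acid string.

Answer: MRWSASSVVRR

Derivation:
start AUG at pos 1
pos 1: AUG -> M; peptide=M
pos 4: CGG -> R; peptide=MR
pos 7: UGG -> W; peptide=MRW
pos 10: UCA -> S; peptide=MRWS
pos 13: GCA -> A; peptide=MRWSA
pos 16: AGC -> S; peptide=MRWSAS
pos 19: UCU -> S; peptide=MRWSASS
pos 22: GUG -> V; peptide=MRWSASSV
pos 25: GUG -> V; peptide=MRWSASSVV
pos 28: CGC -> R; peptide=MRWSASSVVR
pos 31: AGG -> R; peptide=MRWSASSVVRR
pos 34: UGA -> STOP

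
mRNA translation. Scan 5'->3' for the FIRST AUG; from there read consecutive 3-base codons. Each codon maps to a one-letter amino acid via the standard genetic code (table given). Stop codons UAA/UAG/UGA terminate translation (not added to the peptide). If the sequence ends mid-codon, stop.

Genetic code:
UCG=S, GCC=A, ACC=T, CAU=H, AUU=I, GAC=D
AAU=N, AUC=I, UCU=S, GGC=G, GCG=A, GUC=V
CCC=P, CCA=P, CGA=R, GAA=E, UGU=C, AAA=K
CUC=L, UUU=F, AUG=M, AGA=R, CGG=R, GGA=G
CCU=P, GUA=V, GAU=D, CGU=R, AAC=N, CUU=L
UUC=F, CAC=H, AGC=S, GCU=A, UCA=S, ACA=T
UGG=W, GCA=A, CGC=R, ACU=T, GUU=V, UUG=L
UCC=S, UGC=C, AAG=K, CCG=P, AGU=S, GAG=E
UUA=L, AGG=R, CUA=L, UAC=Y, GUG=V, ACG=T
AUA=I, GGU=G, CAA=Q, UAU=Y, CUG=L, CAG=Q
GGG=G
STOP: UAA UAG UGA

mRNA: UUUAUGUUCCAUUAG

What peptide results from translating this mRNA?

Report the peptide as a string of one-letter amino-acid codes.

Answer: MFH

Derivation:
start AUG at pos 3
pos 3: AUG -> M; peptide=M
pos 6: UUC -> F; peptide=MF
pos 9: CAU -> H; peptide=MFH
pos 12: UAG -> STOP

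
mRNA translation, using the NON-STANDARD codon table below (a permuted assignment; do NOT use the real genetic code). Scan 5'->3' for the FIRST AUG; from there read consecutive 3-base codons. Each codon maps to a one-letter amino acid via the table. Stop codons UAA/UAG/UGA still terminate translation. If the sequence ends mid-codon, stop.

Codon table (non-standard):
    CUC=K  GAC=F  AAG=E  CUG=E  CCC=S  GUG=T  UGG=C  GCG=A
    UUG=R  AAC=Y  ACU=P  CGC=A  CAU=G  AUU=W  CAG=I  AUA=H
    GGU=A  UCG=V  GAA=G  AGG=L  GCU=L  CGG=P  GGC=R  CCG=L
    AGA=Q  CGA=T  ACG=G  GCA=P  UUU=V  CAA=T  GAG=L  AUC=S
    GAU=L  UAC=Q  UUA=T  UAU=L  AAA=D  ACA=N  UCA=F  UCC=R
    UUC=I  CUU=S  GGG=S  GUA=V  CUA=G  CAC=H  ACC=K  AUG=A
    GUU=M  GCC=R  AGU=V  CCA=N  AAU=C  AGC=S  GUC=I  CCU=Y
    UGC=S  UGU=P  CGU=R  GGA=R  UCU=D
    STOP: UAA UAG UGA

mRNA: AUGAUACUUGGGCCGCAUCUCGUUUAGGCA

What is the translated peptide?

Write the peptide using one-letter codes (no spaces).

Answer: AHSSLGKM

Derivation:
start AUG at pos 0
pos 0: AUG -> A; peptide=A
pos 3: AUA -> H; peptide=AH
pos 6: CUU -> S; peptide=AHS
pos 9: GGG -> S; peptide=AHSS
pos 12: CCG -> L; peptide=AHSSL
pos 15: CAU -> G; peptide=AHSSLG
pos 18: CUC -> K; peptide=AHSSLGK
pos 21: GUU -> M; peptide=AHSSLGKM
pos 24: UAG -> STOP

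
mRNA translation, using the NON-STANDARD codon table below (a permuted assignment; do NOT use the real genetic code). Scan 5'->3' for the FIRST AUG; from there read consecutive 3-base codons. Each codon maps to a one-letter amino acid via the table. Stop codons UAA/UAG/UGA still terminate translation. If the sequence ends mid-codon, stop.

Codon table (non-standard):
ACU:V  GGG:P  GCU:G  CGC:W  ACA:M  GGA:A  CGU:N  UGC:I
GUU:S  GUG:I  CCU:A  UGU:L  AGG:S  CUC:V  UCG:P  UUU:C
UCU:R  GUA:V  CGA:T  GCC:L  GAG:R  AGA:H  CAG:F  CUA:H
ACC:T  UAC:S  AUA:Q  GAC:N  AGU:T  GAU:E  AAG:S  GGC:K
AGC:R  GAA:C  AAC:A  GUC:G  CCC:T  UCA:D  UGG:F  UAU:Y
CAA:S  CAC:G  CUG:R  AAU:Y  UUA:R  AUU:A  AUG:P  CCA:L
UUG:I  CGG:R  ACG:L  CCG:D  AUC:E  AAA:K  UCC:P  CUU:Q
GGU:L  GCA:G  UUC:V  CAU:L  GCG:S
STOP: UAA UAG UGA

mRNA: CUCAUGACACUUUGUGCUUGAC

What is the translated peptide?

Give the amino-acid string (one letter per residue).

start AUG at pos 3
pos 3: AUG -> P; peptide=P
pos 6: ACA -> M; peptide=PM
pos 9: CUU -> Q; peptide=PMQ
pos 12: UGU -> L; peptide=PMQL
pos 15: GCU -> G; peptide=PMQLG
pos 18: UGA -> STOP

Answer: PMQLG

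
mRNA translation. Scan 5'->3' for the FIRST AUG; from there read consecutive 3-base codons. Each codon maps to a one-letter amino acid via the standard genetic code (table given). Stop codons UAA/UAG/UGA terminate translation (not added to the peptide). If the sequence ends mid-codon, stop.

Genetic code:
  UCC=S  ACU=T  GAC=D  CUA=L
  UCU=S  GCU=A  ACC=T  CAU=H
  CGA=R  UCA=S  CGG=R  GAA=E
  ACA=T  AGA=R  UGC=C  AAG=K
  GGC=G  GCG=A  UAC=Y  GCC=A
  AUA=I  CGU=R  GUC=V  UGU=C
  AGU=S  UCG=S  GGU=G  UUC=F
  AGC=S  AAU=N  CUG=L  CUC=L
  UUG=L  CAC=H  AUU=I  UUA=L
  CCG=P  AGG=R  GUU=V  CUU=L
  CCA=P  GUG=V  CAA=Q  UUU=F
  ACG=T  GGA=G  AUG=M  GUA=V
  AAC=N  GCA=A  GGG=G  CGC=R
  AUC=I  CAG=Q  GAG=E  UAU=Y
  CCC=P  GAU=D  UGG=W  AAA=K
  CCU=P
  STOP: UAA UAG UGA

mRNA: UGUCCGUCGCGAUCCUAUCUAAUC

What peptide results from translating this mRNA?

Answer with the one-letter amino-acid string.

no AUG start codon found

Answer: (empty: no AUG start codon)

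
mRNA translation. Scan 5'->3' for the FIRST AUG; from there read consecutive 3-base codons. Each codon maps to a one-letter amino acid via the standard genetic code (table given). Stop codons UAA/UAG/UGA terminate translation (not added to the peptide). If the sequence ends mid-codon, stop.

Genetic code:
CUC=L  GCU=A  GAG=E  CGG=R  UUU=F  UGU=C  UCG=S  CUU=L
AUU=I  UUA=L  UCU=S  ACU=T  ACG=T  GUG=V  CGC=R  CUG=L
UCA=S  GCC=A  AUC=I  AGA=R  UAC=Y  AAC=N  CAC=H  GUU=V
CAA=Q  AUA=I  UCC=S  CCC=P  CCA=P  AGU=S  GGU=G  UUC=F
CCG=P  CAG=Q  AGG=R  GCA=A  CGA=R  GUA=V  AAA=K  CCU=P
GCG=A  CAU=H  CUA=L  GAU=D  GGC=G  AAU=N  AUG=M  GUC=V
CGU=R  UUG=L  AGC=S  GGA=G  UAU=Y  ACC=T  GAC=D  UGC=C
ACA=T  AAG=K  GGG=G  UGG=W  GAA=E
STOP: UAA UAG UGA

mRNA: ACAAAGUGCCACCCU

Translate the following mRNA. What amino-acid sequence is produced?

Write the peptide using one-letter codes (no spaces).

Answer: (empty: no AUG start codon)

Derivation:
no AUG start codon found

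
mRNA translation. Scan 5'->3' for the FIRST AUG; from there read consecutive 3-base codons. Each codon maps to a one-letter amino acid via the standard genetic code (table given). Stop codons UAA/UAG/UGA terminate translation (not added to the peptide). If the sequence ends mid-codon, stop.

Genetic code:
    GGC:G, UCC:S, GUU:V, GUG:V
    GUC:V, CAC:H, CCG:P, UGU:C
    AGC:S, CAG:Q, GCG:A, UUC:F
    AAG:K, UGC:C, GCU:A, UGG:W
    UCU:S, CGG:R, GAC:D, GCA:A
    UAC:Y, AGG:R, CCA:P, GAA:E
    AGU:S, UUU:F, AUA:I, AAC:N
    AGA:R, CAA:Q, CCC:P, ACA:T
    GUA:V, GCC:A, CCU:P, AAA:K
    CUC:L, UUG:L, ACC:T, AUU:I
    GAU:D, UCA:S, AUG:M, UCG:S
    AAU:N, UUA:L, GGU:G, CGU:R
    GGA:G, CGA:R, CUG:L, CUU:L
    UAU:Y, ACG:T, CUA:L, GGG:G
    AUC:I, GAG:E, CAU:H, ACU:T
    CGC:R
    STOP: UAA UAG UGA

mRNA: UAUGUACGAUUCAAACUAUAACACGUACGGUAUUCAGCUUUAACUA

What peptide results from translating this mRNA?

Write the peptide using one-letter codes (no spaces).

Answer: MYDSNYNTYGIQL

Derivation:
start AUG at pos 1
pos 1: AUG -> M; peptide=M
pos 4: UAC -> Y; peptide=MY
pos 7: GAU -> D; peptide=MYD
pos 10: UCA -> S; peptide=MYDS
pos 13: AAC -> N; peptide=MYDSN
pos 16: UAU -> Y; peptide=MYDSNY
pos 19: AAC -> N; peptide=MYDSNYN
pos 22: ACG -> T; peptide=MYDSNYNT
pos 25: UAC -> Y; peptide=MYDSNYNTY
pos 28: GGU -> G; peptide=MYDSNYNTYG
pos 31: AUU -> I; peptide=MYDSNYNTYGI
pos 34: CAG -> Q; peptide=MYDSNYNTYGIQ
pos 37: CUU -> L; peptide=MYDSNYNTYGIQL
pos 40: UAA -> STOP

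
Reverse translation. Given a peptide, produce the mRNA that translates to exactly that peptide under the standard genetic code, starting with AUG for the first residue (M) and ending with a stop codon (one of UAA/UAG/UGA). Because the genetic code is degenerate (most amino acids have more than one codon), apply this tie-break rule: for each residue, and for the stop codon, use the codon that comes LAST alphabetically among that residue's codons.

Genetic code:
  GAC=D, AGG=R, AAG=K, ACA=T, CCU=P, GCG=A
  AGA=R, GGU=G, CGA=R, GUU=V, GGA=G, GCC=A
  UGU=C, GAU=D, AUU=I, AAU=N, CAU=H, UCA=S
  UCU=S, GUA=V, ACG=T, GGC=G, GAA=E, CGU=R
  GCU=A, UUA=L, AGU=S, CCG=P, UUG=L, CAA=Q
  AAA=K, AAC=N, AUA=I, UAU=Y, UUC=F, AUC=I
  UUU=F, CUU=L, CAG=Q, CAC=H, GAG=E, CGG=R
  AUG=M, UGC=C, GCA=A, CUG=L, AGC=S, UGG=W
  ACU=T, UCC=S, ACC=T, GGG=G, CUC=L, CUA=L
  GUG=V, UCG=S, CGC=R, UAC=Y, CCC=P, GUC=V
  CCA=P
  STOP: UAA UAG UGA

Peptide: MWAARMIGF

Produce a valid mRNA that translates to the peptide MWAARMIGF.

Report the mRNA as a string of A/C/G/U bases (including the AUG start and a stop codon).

residue 1: M -> AUG (start codon)
residue 2: W -> UGG (only codon)
residue 3: A codons sorted = GCA,GCC,GCG,GCU -> pick last = GCU
residue 4: A codons sorted = GCA,GCC,GCG,GCU -> pick last = GCU
residue 5: R codons sorted = AGA,AGG,CGA,CGC,CGG,CGU -> pick last = CGU
residue 6: M -> AUG (only codon)
residue 7: I codons sorted = AUA,AUC,AUU -> pick last = AUU
residue 8: G codons sorted = GGA,GGC,GGG,GGU -> pick last = GGU
residue 9: F codons sorted = UUC,UUU -> pick last = UUU
terminator: stop codons sorted = UAA,UAG,UGA -> pick last = UGA

Answer: mRNA: AUGUGGGCUGCUCGUAUGAUUGGUUUUUGA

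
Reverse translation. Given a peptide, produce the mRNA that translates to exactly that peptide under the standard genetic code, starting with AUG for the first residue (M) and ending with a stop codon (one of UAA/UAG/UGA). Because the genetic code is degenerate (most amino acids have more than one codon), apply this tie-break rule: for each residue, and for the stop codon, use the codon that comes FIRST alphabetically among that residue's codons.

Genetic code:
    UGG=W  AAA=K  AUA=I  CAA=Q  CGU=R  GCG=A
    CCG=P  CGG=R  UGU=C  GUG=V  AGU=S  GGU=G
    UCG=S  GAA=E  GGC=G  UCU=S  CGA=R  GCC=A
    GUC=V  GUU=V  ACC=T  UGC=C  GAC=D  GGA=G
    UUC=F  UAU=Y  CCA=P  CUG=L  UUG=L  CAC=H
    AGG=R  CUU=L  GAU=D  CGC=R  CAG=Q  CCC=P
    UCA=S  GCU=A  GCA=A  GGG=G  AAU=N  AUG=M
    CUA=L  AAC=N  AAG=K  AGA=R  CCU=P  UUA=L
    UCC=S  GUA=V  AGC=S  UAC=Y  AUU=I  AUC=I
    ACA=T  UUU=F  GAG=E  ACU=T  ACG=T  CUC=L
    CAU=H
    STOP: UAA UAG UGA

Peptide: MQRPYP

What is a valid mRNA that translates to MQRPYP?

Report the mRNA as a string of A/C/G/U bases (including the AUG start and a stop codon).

residue 1: M -> AUG (start codon)
residue 2: Q codons sorted = CAA,CAG -> pick first = CAA
residue 3: R codons sorted = AGA,AGG,CGA,CGC,CGG,CGU -> pick first = AGA
residue 4: P codons sorted = CCA,CCC,CCG,CCU -> pick first = CCA
residue 5: Y codons sorted = UAC,UAU -> pick first = UAC
residue 6: P codons sorted = CCA,CCC,CCG,CCU -> pick first = CCA
terminator: stop codons sorted = UAA,UAG,UGA -> pick first = UAA

Answer: mRNA: AUGCAAAGACCAUACCCAUAA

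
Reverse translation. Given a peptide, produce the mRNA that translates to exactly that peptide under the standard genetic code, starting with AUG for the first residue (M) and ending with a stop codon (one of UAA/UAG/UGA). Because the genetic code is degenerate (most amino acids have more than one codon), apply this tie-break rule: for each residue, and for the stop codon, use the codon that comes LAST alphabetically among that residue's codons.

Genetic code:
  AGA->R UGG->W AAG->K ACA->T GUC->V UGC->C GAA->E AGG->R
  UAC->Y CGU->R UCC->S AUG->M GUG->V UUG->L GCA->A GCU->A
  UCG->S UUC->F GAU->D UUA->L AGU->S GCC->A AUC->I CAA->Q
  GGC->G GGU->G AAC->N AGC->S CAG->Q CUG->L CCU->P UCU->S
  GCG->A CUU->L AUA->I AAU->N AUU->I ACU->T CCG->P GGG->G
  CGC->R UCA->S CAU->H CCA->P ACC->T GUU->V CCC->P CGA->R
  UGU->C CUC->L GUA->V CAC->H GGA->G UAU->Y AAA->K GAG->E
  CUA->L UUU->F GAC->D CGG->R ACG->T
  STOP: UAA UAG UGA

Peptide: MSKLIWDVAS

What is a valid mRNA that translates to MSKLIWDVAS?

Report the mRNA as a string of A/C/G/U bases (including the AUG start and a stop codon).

Answer: mRNA: AUGUCUAAGUUGAUUUGGGAUGUUGCUUCUUGA

Derivation:
residue 1: M -> AUG (start codon)
residue 2: S codons sorted = AGC,AGU,UCA,UCC,UCG,UCU -> pick last = UCU
residue 3: K codons sorted = AAA,AAG -> pick last = AAG
residue 4: L codons sorted = CUA,CUC,CUG,CUU,UUA,UUG -> pick last = UUG
residue 5: I codons sorted = AUA,AUC,AUU -> pick last = AUU
residue 6: W -> UGG (only codon)
residue 7: D codons sorted = GAC,GAU -> pick last = GAU
residue 8: V codons sorted = GUA,GUC,GUG,GUU -> pick last = GUU
residue 9: A codons sorted = GCA,GCC,GCG,GCU -> pick last = GCU
residue 10: S codons sorted = AGC,AGU,UCA,UCC,UCG,UCU -> pick last = UCU
terminator: stop codons sorted = UAA,UAG,UGA -> pick last = UGA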